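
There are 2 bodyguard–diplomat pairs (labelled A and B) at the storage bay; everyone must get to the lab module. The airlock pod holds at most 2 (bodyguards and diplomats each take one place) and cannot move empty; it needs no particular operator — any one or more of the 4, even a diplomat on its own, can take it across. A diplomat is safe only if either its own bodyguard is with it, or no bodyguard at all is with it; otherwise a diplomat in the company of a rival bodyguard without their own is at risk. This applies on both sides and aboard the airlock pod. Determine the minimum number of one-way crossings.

Counting alone: each trip to the lab module takes at most 2 across and each return brings at least 1 back, so after t trips out (and t−1 returns) at most 2t − (t−1) of the 4 are across; that first reaches 4 at t = 3, so at least 5 crossings are needed.
The plan below uses exactly 5 crossings, so it is optimal:
1. bodyguard A and diplomat A cross → the lab module.
2. bodyguard A crosses ← the storage bay.
3. bodyguard A and bodyguard B cross → the lab module.
4. bodyguard B crosses ← the storage bay.
5. bodyguard B and diplomat B cross → the lab module.

5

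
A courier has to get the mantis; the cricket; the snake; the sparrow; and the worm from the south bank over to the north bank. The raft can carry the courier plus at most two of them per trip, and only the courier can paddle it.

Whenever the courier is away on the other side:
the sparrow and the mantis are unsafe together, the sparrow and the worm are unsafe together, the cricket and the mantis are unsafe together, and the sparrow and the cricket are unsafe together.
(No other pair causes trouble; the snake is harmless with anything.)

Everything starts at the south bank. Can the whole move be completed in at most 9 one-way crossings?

Yes — this plan uses 7 crossings (≤ 9):
1. Courier goes to the north bank with the mantis and the sparrow.
2. Courier goes back to the south bank with the mantis.
3. Courier goes to the north bank with the mantis and the snake.
4. Courier goes back to the south bank with the mantis.
5. Courier goes to the north bank with the mantis and the worm.
6. Courier goes back to the south bank with the sparrow.
7. Courier goes to the north bank with the cricket and the sparrow.

Yes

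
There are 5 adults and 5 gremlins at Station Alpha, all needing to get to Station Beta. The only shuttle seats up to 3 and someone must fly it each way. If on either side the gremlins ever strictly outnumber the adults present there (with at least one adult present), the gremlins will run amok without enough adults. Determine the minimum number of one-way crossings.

11

Counting alone: each trip to Station Beta takes at most 3 across and each return brings at least 1 back, so after t trips out (and t−1 returns) at most 3t − (t−1) of the 10 are across; that first reaches 10 at t = 5, so at least 9 crossings are needed.
The safety rule pushes this higher. Following every safe sequence of crossings, the most of the 10 that can be at Station Beta as the shuttle arrives there on crossing 9 is 9 — never all 10.
So no plan with fewer than 11 crossings exists, and this one achieves 11:
1. 2 gremlins → Station Beta.  (Station Alpha: 5A 3G; Station Beta: 0A 2G)
2. 1 gremlin ← Station Alpha.  (Station Alpha: 5A 4G; Station Beta: 0A 1G)
3. 3 gremlins → Station Beta.  (Station Alpha: 5A 1G; Station Beta: 0A 4G)
4. 1 gremlin ← Station Alpha.  (Station Alpha: 5A 2G; Station Beta: 0A 3G)
5. 3 adults → Station Beta.  (Station Alpha: 2A 2G; Station Beta: 3A 3G)
6. 1 adult and 1 gremlin ← Station Alpha.  (Station Alpha: 3A 3G; Station Beta: 2A 2G)
7. 3 adults → Station Beta.  (Station Alpha: 0A 3G; Station Beta: 5A 2G)
8. 1 gremlin ← Station Alpha.  (Station Alpha: 0A 4G; Station Beta: 5A 1G)
9. 2 gremlins → Station Beta.  (Station Alpha: 0A 2G; Station Beta: 5A 3G)
10. 1 gremlin ← Station Alpha.  (Station Alpha: 0A 3G; Station Beta: 5A 2G)
11. 3 gremlins → Station Beta.  (Station Alpha: 0A 0G; Station Beta: 5A 5G)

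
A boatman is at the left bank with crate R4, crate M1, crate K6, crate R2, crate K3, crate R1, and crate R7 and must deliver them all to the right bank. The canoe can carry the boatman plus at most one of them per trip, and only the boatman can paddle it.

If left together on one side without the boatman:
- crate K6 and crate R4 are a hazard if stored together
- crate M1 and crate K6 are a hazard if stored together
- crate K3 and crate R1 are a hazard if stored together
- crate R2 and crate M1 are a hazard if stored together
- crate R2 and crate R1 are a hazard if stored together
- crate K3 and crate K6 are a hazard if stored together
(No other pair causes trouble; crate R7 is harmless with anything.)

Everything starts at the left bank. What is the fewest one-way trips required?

impossible

Whatever the first load, the items left behind include a forbidden pair without the boatman. No opening move is safe, so no plan exists.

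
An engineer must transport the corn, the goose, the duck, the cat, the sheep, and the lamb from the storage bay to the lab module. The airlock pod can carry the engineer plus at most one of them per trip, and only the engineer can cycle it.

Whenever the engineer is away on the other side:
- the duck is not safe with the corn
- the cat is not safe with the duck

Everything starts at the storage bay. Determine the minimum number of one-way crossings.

13

Counting alone: the engineer can take at most 1 across per trip to the lab module, so moving all 6 needs at least 6 loaded trips out, with a return between consecutive ones — at least 11 crossings.
The safety rule pushes this higher. Following every safe sequence of crossings, the most of the 6 that can be at the lab module as the airlock pod arrives there on crossing 11 is 5 — never all 6.
So no plan with fewer than 13 crossings exists, and this one achieves 13:
1. Engineer goes to the lab module with the duck.  [the storage bay: the cat, the corn, the goose, the lamb, the sheep | the lab module: the duck]
2. Engineer goes back to the storage bay alone.  [the storage bay: the cat, the corn, the goose, the lamb, the sheep | the lab module: the duck]
3. Engineer goes to the lab module with the corn.  [the storage bay: the cat, the goose, the lamb, the sheep | the lab module: the corn, the duck]
4. Engineer goes back to the storage bay with the duck.  [the storage bay: the cat, the duck, the goose, the lamb, the sheep | the lab module: the corn]
5. Engineer goes to the lab module with the cat.  [the storage bay: the duck, the goose, the lamb, the sheep | the lab module: the cat, the corn]
6. Engineer goes back to the storage bay alone.  [the storage bay: the duck, the goose, the lamb, the sheep | the lab module: the cat, the corn]
7. Engineer goes to the lab module with the goose.  [the storage bay: the duck, the lamb, the sheep | the lab module: the cat, the corn, the goose]
8. Engineer goes back to the storage bay alone.  [the storage bay: the duck, the lamb, the sheep | the lab module: the cat, the corn, the goose]
9. Engineer goes to the lab module with the sheep.  [the storage bay: the duck, the lamb | the lab module: the cat, the corn, the goose, the sheep]
10. Engineer goes back to the storage bay alone.  [the storage bay: the duck, the lamb | the lab module: the cat, the corn, the goose, the sheep]
11. Engineer goes to the lab module with the lamb.  [the storage bay: the duck | the lab module: the cat, the corn, the goose, the lamb, the sheep]
12. Engineer goes back to the storage bay alone.  [the storage bay: the duck | the lab module: the cat, the corn, the goose, the lamb, the sheep]
13. Engineer goes to the lab module with the duck.  [the storage bay: — | the lab module: the cat, the corn, the duck, the goose, the lamb, the sheep]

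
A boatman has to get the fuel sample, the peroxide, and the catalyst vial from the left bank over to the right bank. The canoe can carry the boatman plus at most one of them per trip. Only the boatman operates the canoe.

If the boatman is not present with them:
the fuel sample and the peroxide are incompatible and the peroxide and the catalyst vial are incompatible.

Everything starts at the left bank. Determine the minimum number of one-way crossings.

Counting alone: the boatman can take at most 1 across per trip to the right bank, so moving all 3 needs at least 3 loaded trips out, with a return between consecutive ones — at least 5 crossings.
The safety rule pushes this higher. Following every safe sequence of crossings, the most of the 3 that can be at the right bank as the canoe arrives there on crossing 5 is 2 — never all 3.
So no plan with fewer than 7 crossings exists, and this one achieves 7:
1. Boatman goes to the right bank with the peroxide.  [the left bank: the catalyst vial, the fuel sample | the right bank: the peroxide]
2. Boatman goes back to the left bank alone.  [the left bank: the catalyst vial, the fuel sample | the right bank: the peroxide]
3. Boatman goes to the right bank with the fuel sample.  [the left bank: the catalyst vial | the right bank: the fuel sample, the peroxide]
4. Boatman goes back to the left bank with the peroxide.  [the left bank: the catalyst vial, the peroxide | the right bank: the fuel sample]
5. Boatman goes to the right bank with the catalyst vial.  [the left bank: the peroxide | the right bank: the catalyst vial, the fuel sample]
6. Boatman goes back to the left bank alone.  [the left bank: the peroxide | the right bank: the catalyst vial, the fuel sample]
7. Boatman goes to the right bank with the peroxide.  [the left bank: — | the right bank: the catalyst vial, the fuel sample, the peroxide]

7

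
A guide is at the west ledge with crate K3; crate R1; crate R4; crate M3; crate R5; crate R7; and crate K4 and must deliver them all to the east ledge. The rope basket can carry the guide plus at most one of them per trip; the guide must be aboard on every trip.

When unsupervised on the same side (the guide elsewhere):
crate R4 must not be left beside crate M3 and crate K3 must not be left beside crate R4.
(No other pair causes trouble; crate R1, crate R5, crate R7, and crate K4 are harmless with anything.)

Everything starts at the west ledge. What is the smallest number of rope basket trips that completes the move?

15

Counting alone: the guide can take at most 1 across per trip to the east ledge, so moving all 7 needs at least 7 loaded trips out, with a return between consecutive ones — at least 13 crossings.
The safety rule pushes this higher. Following every safe sequence of crossings, the most of the 7 that can be at the east ledge as the rope basket arrives there on crossing 13 is 6 — never all 7.
So no plan with fewer than 15 crossings exists, and this one achieves 15:
1. Guide goes to the east ledge with crate R4.  [the west ledge: crate K3, crate K4, crate M3, crate R1, crate R5, crate R7 | the east ledge: crate R4]
2. Guide goes back to the west ledge alone.  [the west ledge: crate K3, crate K4, crate M3, crate R1, crate R5, crate R7 | the east ledge: crate R4]
3. Guide goes to the east ledge with crate K3.  [the west ledge: crate K4, crate M3, crate R1, crate R5, crate R7 | the east ledge: crate K3, crate R4]
4. Guide goes back to the west ledge with crate R4.  [the west ledge: crate K4, crate M3, crate R1, crate R4, crate R5, crate R7 | the east ledge: crate K3]
5. Guide goes to the east ledge with crate M3.  [the west ledge: crate K4, crate R1, crate R4, crate R5, crate R7 | the east ledge: crate K3, crate M3]
6. Guide goes back to the west ledge alone.  [the west ledge: crate K4, crate R1, crate R4, crate R5, crate R7 | the east ledge: crate K3, crate M3]
7. Guide goes to the east ledge with crate R1.  [the west ledge: crate K4, crate R4, crate R5, crate R7 | the east ledge: crate K3, crate M3, crate R1]
8. Guide goes back to the west ledge alone.  [the west ledge: crate K4, crate R4, crate R5, crate R7 | the east ledge: crate K3, crate M3, crate R1]
9. Guide goes to the east ledge with crate R5.  [the west ledge: crate K4, crate R4, crate R7 | the east ledge: crate K3, crate M3, crate R1, crate R5]
10. Guide goes back to the west ledge alone.  [the west ledge: crate K4, crate R4, crate R7 | the east ledge: crate K3, crate M3, crate R1, crate R5]
11. Guide goes to the east ledge with crate R7.  [the west ledge: crate K4, crate R4 | the east ledge: crate K3, crate M3, crate R1, crate R5, crate R7]
12. Guide goes back to the west ledge alone.  [the west ledge: crate K4, crate R4 | the east ledge: crate K3, crate M3, crate R1, crate R5, crate R7]
13. Guide goes to the east ledge with crate K4.  [the west ledge: crate R4 | the east ledge: crate K3, crate K4, crate M3, crate R1, crate R5, crate R7]
14. Guide goes back to the west ledge alone.  [the west ledge: crate R4 | the east ledge: crate K3, crate K4, crate M3, crate R1, crate R5, crate R7]
15. Guide goes to the east ledge with crate R4.  [the west ledge: — | the east ledge: crate K3, crate K4, crate M3, crate R1, crate R4, crate R5, crate R7]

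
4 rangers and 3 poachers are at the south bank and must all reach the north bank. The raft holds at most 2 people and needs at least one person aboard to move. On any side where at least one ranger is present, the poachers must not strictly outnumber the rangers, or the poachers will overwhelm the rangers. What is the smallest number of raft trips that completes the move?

11

Counting alone: each trip to the north bank takes at most 2 across and each return brings at least 1 back, so after t trips out (and t−1 returns) at most 2t − (t−1) of the 7 are across; that first reaches 7 at t = 6, so at least 11 crossings are needed.
The plan below uses exactly 11 crossings, so it is optimal:
1. 2 poachers → the north bank.  (the south bank: 4R 1P; the north bank: 0R 2P)
2. 1 poacher ← the south bank.  (the south bank: 4R 2P; the north bank: 0R 1P)
3. 2 poachers → the north bank.  (the south bank: 4R 0P; the north bank: 0R 3P)
4. 1 poacher ← the south bank.  (the south bank: 4R 1P; the north bank: 0R 2P)
5. 2 rangers → the north bank.  (the south bank: 2R 1P; the north bank: 2R 2P)
6. 1 poacher ← the south bank.  (the south bank: 2R 2P; the north bank: 2R 1P)
7. 1 ranger and 1 poacher → the north bank.  (the south bank: 1R 1P; the north bank: 3R 2P)
8. 1 ranger ← the south bank.  (the south bank: 2R 1P; the north bank: 2R 2P)
9. 1 ranger and 1 poacher → the north bank.  (the south bank: 1R 0P; the north bank: 3R 3P)
10. 1 poacher ← the south bank.  (the south bank: 1R 1P; the north bank: 3R 2P)
11. 1 ranger and 1 poacher → the north bank.  (the south bank: 0R 0P; the north bank: 4R 3P)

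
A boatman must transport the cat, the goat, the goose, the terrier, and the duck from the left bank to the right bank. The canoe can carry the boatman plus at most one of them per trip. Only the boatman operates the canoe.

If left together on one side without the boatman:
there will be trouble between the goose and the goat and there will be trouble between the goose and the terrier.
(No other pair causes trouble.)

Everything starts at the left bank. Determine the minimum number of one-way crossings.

11

Counting alone: the boatman can take at most 1 across per trip to the right bank, so moving all 5 needs at least 5 loaded trips out, with a return between consecutive ones — at least 9 crossings.
The safety rule pushes this higher. Following every safe sequence of crossings, the most of the 5 that can be at the right bank as the canoe arrives there on crossing 9 is 4 — never all 5.
So no plan with fewer than 11 crossings exists, and this one achieves 11:
1. Boatman goes to the right bank with the goose.  [the left bank: the cat, the duck, the goat, the terrier | the right bank: the goose]
2. Boatman goes back to the left bank alone.  [the left bank: the cat, the duck, the goat, the terrier | the right bank: the goose]
3. Boatman goes to the right bank with the cat.  [the left bank: the duck, the goat, the terrier | the right bank: the cat, the goose]
4. Boatman goes back to the left bank alone.  [the left bank: the duck, the goat, the terrier | the right bank: the cat, the goose]
5. Boatman goes to the right bank with the goat.  [the left bank: the duck, the terrier | the right bank: the cat, the goat, the goose]
6. Boatman goes back to the left bank with the goose.  [the left bank: the duck, the goose, the terrier | the right bank: the cat, the goat]
7. Boatman goes to the right bank with the terrier.  [the left bank: the duck, the goose | the right bank: the cat, the goat, the terrier]
8. Boatman goes back to the left bank alone.  [the left bank: the duck, the goose | the right bank: the cat, the goat, the terrier]
9. Boatman goes to the right bank with the duck.  [the left bank: the goose | the right bank: the cat, the duck, the goat, the terrier]
10. Boatman goes back to the left bank alone.  [the left bank: the goose | the right bank: the cat, the duck, the goat, the terrier]
11. Boatman goes to the right bank with the goose.  [the left bank: — | the right bank: the cat, the duck, the goat, the goose, the terrier]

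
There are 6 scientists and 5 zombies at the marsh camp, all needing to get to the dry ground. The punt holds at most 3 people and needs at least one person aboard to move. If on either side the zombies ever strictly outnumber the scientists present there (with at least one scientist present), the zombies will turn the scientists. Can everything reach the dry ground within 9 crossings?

Yes

Yes — this plan uses 9 crossings (≤ 9):
1. 3 zombies → the dry ground.  (the marsh camp: 6S 2Z; the dry ground: 0S 3Z)
2. 1 zombie ← the marsh camp.  (the marsh camp: 6S 3Z; the dry ground: 0S 2Z)
3. 3 scientists → the dry ground.  (the marsh camp: 3S 3Z; the dry ground: 3S 2Z)
4. 1 scientist ← the marsh camp.  (the marsh camp: 4S 3Z; the dry ground: 2S 2Z)
5. 2 scientists and 1 zombie → the dry ground.  (the marsh camp: 2S 2Z; the dry ground: 4S 3Z)
6. 1 scientist ← the marsh camp.  (the marsh camp: 3S 2Z; the dry ground: 3S 3Z)
7. 2 scientists and 1 zombie → the dry ground.  (the marsh camp: 1S 1Z; the dry ground: 5S 4Z)
8. 1 scientist ← the marsh camp.  (the marsh camp: 2S 1Z; the dry ground: 4S 4Z)
9. 2 scientists and 1 zombie → the dry ground.  (the marsh camp: 0S 0Z; the dry ground: 6S 5Z)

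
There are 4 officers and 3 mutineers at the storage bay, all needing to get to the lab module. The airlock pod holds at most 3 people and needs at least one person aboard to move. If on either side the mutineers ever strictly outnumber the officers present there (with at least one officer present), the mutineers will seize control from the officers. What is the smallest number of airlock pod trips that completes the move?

5

Counting alone: each trip to the lab module takes at most 3 across and each return brings at least 1 back, so after t trips out (and t−1 returns) at most 3t − (t−1) of the 7 are across; that first reaches 7 at t = 3, so at least 5 crossings are needed.
The plan below uses exactly 5 crossings, so it is optimal:
1. 3 mutineers → the lab module.  (the storage bay: 4O 0M; the lab module: 0O 3M)
2. 1 mutineer ← the storage bay.  (the storage bay: 4O 1M; the lab module: 0O 2M)
3. 3 officers → the lab module.  (the storage bay: 1O 1M; the lab module: 3O 2M)
4. 1 officer ← the storage bay.  (the storage bay: 2O 1M; the lab module: 2O 2M)
5. 2 officers and 1 mutineer → the lab module.  (the storage bay: 0O 0M; the lab module: 4O 3M)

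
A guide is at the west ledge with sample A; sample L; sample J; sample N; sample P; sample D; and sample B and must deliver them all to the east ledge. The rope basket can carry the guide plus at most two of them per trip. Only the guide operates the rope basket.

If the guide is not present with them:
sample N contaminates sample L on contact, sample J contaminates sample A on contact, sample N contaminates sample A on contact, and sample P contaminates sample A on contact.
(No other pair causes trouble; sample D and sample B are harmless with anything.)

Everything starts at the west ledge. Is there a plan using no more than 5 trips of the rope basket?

Counting alone: the guide can take at most 2 across per trip to the east ledge, so moving all 7 needs at least 4 loaded trips out, with a return between consecutive ones — at least 7 crossings.
Since 5 < 7, 5 crossings cannot be enough. (The shortest complete plan in fact takes 7:)
1. Guide goes to the east ledge with sample A and sample L.
2. Guide goes back to the west ledge alone.
3. Guide goes to the east ledge with sample B and sample D.
4. Guide goes back to the west ledge alone.
5. Guide goes to the east ledge with sample J and sample P.
6. Guide goes back to the west ledge with sample A.
7. Guide goes to the east ledge with sample A and sample N.

No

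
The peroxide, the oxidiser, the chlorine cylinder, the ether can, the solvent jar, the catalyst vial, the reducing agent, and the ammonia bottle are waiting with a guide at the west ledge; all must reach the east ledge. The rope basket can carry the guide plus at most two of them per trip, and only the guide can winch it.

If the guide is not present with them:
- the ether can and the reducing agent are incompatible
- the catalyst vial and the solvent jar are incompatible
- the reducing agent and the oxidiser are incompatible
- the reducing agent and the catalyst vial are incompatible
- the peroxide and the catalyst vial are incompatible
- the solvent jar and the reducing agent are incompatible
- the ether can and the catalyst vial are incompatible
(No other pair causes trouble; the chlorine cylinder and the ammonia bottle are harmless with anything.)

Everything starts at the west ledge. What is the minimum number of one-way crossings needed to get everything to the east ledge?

13

Counting alone: the guide can take at most 2 across per trip to the east ledge, so moving all 8 needs at least 4 loaded trips out, with a return between consecutive ones — at least 7 crossings.
The safety rule pushes this higher. Following every safe sequence of crossings, the most of the 8 that can be at the east ledge as the rope basket arrives there on crossings 7, 9, 11 is 5, 6, 7 respectively — never all 8.
So no plan with fewer than 13 crossings exists, and this one achieves 13:
1. Guide goes to the east ledge with the catalyst vial and the reducing agent.  [the west ledge: the ammonia bottle, the chlorine cylinder, the ether can, the oxidiser, the peroxide, the solvent jar | the east ledge: the catalyst vial, the reducing agent]
2. Guide goes back to the west ledge with the catalyst vial.  [the west ledge: the ammonia bottle, the catalyst vial, the chlorine cylinder, the ether can, the oxidiser, the peroxide, the solvent jar | the east ledge: the reducing agent]
3. Guide goes to the east ledge with the catalyst vial and the peroxide.  [the west ledge: the ammonia bottle, the chlorine cylinder, the ether can, the oxidiser, the solvent jar | the east ledge: the catalyst vial, the peroxide, the reducing agent]
4. Guide goes back to the west ledge with the catalyst vial.  [the west ledge: the ammonia bottle, the catalyst vial, the chlorine cylinder, the ether can, the oxidiser, the solvent jar | the east ledge: the peroxide, the reducing agent]
5. Guide goes to the east ledge with the catalyst vial and the chlorine cylinder.  [the west ledge: the ammonia bottle, the ether can, the oxidiser, the solvent jar | the east ledge: the catalyst vial, the chlorine cylinder, the peroxide, the reducing agent]
6. Guide goes back to the west ledge with the catalyst vial.  [the west ledge: the ammonia bottle, the catalyst vial, the ether can, the oxidiser, the solvent jar | the east ledge: the chlorine cylinder, the peroxide, the reducing agent]
7. Guide goes to the east ledge with the ether can and the solvent jar.  [the west ledge: the ammonia bottle, the catalyst vial, the oxidiser | the east ledge: the chlorine cylinder, the ether can, the peroxide, the reducing agent, the solvent jar]
8. Guide goes back to the west ledge with the reducing agent.  [the west ledge: the ammonia bottle, the catalyst vial, the oxidiser, the reducing agent | the east ledge: the chlorine cylinder, the ether can, the peroxide, the solvent jar]
9. Guide goes to the east ledge with the catalyst vial and the oxidiser.  [the west ledge: the ammonia bottle, the reducing agent | the east ledge: the catalyst vial, the chlorine cylinder, the ether can, the oxidiser, the peroxide, the solvent jar]
10. Guide goes back to the west ledge with the catalyst vial.  [the west ledge: the ammonia bottle, the catalyst vial, the reducing agent | the east ledge: the chlorine cylinder, the ether can, the oxidiser, the peroxide, the solvent jar]
11. Guide goes to the east ledge with the ammonia bottle and the catalyst vial.  [the west ledge: the reducing agent | the east ledge: the ammonia bottle, the catalyst vial, the chlorine cylinder, the ether can, the oxidiser, the peroxide, the solvent jar]
12. Guide goes back to the west ledge with the catalyst vial.  [the west ledge: the catalyst vial, the reducing agent | the east ledge: the ammonia bottle, the chlorine cylinder, the ether can, the oxidiser, the peroxide, the solvent jar]
13. Guide goes to the east ledge with the catalyst vial and the reducing agent.  [the west ledge: — | the east ledge: the ammonia bottle, the catalyst vial, the chlorine cylinder, the ether can, the oxidiser, the peroxide, the reducing agent, the solvent jar]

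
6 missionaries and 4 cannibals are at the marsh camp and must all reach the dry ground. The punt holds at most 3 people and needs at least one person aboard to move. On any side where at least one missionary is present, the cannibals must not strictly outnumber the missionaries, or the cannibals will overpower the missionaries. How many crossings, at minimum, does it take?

9

Counting alone: each trip to the dry ground takes at most 3 across and each return brings at least 1 back, so after t trips out (and t−1 returns) at most 3t − (t−1) of the 10 are across; that first reaches 10 at t = 5, so at least 9 crossings are needed.
The plan below uses exactly 9 crossings, so it is optimal:
1. 2 cannibals → the dry ground.  (the marsh camp: 6M 2C; the dry ground: 0M 2C)
2. 1 cannibal ← the marsh camp.  (the marsh camp: 6M 3C; the dry ground: 0M 1C)
3. 3 cannibals → the dry ground.  (the marsh camp: 6M 0C; the dry ground: 0M 4C)
4. 1 cannibal ← the marsh camp.  (the marsh camp: 6M 1C; the dry ground: 0M 3C)
5. 3 missionaries → the dry ground.  (the marsh camp: 3M 1C; the dry ground: 3M 3C)
6. 1 cannibal ← the marsh camp.  (the marsh camp: 3M 2C; the dry ground: 3M 2C)
7. 1 missionary and 2 cannibals → the dry ground.  (the marsh camp: 2M 0C; the dry ground: 4M 4C)
8. 1 cannibal ← the marsh camp.  (the marsh camp: 2M 1C; the dry ground: 4M 3C)
9. 2 missionaries and 1 cannibal → the dry ground.  (the marsh camp: 0M 0C; the dry ground: 6M 4C)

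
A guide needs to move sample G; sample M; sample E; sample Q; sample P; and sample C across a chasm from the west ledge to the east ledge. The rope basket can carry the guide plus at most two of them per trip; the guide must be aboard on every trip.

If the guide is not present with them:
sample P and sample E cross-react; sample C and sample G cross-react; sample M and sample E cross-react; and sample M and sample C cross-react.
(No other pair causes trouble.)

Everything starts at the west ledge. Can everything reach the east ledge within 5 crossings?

No

Counting alone: the guide can take at most 2 across per trip to the east ledge, so moving all 6 needs at least 3 loaded trips out, with a return between consecutive ones — at least 5 crossings.
The safety rule pushes this higher. Following every safe sequence of crossings, the most of the 6 that can be at the east ledge as the rope basket arrives there on crossing 5 is 5 — never all 6.
So the move cannot be finished within 5 crossings. (The shortest complete plan takes 7:)
1. Guide goes to the east ledge with sample C and sample E.
2. Guide goes back to the west ledge alone.
3. Guide goes to the east ledge with sample G and sample M.
4. Guide goes back to the west ledge with sample C and sample E.
5. Guide goes to the east ledge with sample P and sample Q.
6. Guide goes back to the west ledge alone.
7. Guide goes to the east ledge with sample C and sample E.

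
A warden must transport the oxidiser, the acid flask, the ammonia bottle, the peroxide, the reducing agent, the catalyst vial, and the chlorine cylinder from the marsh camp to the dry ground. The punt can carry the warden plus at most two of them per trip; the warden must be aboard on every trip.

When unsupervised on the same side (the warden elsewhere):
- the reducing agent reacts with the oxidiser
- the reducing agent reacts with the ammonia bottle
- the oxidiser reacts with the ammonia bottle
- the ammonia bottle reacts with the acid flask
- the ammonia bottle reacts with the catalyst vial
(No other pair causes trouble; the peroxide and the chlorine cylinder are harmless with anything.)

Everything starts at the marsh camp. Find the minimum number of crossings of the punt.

11

Counting alone: the warden can take at most 2 across per trip to the dry ground, so moving all 7 needs at least 4 loaded trips out, with a return between consecutive ones — at least 7 crossings.
The safety rule pushes this higher. Following every safe sequence of crossings, the most of the 7 that can be at the dry ground as the punt arrives there on crossings 7, 9 is 5, 6 respectively — never all 7.
So no plan with fewer than 11 crossings exists, and this one achieves 11:
1. Warden goes to the dry ground with the ammonia bottle and the oxidiser.
2. Warden goes back to the marsh camp with the oxidiser.
3. Warden goes to the dry ground with the acid flask and the oxidiser.
4. Warden goes back to the marsh camp with the ammonia bottle.
5. Warden goes to the dry ground with the ammonia bottle and the peroxide.
6. Warden goes back to the marsh camp with the ammonia bottle.
7. Warden goes to the dry ground with the ammonia bottle and the catalyst vial.
8. Warden goes back to the marsh camp with the ammonia bottle.
9. Warden goes to the dry ground with the ammonia bottle and the chlorine cylinder.
10. Warden goes back to the marsh camp with the ammonia bottle.
11. Warden goes to the dry ground with the ammonia bottle and the reducing agent.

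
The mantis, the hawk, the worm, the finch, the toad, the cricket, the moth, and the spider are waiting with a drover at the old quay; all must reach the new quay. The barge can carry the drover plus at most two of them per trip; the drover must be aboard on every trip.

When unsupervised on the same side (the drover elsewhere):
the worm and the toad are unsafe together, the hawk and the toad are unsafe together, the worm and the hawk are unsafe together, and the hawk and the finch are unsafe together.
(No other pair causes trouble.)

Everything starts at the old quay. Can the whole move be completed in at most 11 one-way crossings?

No

Counting alone: the drover can take at most 2 across per trip to the new quay, so moving all 8 needs at least 4 loaded trips out, with a return between consecutive ones — at least 7 crossings.
The safety rule pushes this higher. Following every safe sequence of crossings, the most of the 8 that can be at the new quay as the barge arrives there on crossings 7, 9, 11 is 5, 6, 7 respectively — never all 8.
So the move cannot be finished within 11 crossings. (The shortest complete plan takes 13:)
1. Drover goes to the new quay with the hawk and the worm.  [the old quay: the cricket, the finch, the mantis, the moth, the spider, the toad | the new quay: the hawk, the worm]
2. Drover goes back to the old quay with the hawk.  [the old quay: the cricket, the finch, the hawk, the mantis, the moth, the spider, the toad | the new quay: the worm]
3. Drover goes to the new quay with the hawk and the mantis.  [the old quay: the cricket, the finch, the moth, the spider, the toad | the new quay: the hawk, the mantis, the worm]
4. Drover goes back to the old quay with the hawk.  [the old quay: the cricket, the finch, the hawk, the moth, the spider, the toad | the new quay: the mantis, the worm]
5. Drover goes to the new quay with the finch and the hawk.  [the old quay: the cricket, the moth, the spider, the toad | the new quay: the finch, the hawk, the mantis, the worm]
6. Drover goes back to the old quay with the hawk.  [the old quay: the cricket, the hawk, the moth, the spider, the toad | the new quay: the finch, the mantis, the worm]
7. Drover goes to the new quay with the cricket and the hawk.  [the old quay: the moth, the spider, the toad | the new quay: the cricket, the finch, the hawk, the mantis, the worm]
8. Drover goes back to the old quay with the hawk.  [the old quay: the hawk, the moth, the spider, the toad | the new quay: the cricket, the finch, the mantis, the worm]
9. Drover goes to the new quay with the hawk and the moth.  [the old quay: the spider, the toad | the new quay: the cricket, the finch, the hawk, the mantis, the moth, the worm]
10. Drover goes back to the old quay with the hawk.  [the old quay: the hawk, the spider, the toad | the new quay: the cricket, the finch, the mantis, the moth, the worm]
11. Drover goes to the new quay with the hawk and the spider.  [the old quay: the toad | the new quay: the cricket, the finch, the hawk, the mantis, the moth, the spider, the worm]
12. Drover goes back to the old quay with the hawk.  [the old quay: the hawk, the toad | the new quay: the cricket, the finch, the mantis, the moth, the spider, the worm]
13. Drover goes to the new quay with the hawk and the toad.  [the old quay: — | the new quay: the cricket, the finch, the hawk, the mantis, the moth, the spider, the toad, the worm]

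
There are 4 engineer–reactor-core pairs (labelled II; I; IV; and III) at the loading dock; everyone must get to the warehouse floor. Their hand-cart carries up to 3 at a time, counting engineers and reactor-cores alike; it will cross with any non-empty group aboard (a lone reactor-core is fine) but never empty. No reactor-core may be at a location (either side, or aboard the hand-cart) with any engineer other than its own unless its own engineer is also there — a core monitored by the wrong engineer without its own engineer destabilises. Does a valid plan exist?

1. engineer II and reactor-core II cross → the warehouse floor.
2. engineer II crosses ← the loading dock.
3. engineer I, engineer II, and reactor-core I cross → the warehouse floor.
4. engineer II and reactor-core II cross ← the loading dock.
5. engineer II, engineer III, and engineer IV cross → the warehouse floor.
6. reactor-core I crosses ← the loading dock.
7. reactor-core I and reactor-core II cross → the warehouse floor.
8. reactor-core II crosses ← the loading dock.
9. reactor-core II, reactor-core III, and reactor-core IV cross → the warehouse floor.

Yes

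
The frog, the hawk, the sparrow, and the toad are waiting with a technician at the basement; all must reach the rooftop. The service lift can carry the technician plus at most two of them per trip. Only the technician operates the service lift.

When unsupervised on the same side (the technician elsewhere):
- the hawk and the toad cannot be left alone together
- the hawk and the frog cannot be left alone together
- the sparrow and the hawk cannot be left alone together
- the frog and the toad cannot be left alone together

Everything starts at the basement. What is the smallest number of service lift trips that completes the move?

Counting alone: the technician can take at most 2 across per trip to the rooftop, so moving all 4 needs at least 2 loaded trips out, with a return between consecutive ones — at least 3 crossings.
The safety rule pushes this higher. Following every safe sequence of crossings, the most of the 4 that can be at the rooftop as the service lift arrives there on crossing 3 is 3 — never all 4.
So no plan with fewer than 5 crossings exists, and this one achieves 5:
1. Technician goes to the rooftop with the frog and the hawk.  [the basement: the sparrow, the toad | the rooftop: the frog, the hawk]
2. Technician goes back to the basement with the frog.  [the basement: the frog, the sparrow, the toad | the rooftop: the hawk]
3. Technician goes to the rooftop with the frog and the sparrow.  [the basement: the toad | the rooftop: the frog, the hawk, the sparrow]
4. Technician goes back to the basement with the hawk.  [the basement: the hawk, the toad | the rooftop: the frog, the sparrow]
5. Technician goes to the rooftop with the hawk and the toad.  [the basement: — | the rooftop: the frog, the hawk, the sparrow, the toad]

5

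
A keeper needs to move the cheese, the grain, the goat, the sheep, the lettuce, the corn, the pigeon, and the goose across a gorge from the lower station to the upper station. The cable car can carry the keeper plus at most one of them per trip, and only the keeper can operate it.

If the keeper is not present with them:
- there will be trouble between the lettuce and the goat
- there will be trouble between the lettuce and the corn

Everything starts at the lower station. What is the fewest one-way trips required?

Counting alone: the keeper can take at most 1 across per trip to the upper station, so moving all 8 needs at least 8 loaded trips out, with a return between consecutive ones — at least 15 crossings.
The safety rule pushes this higher. Following every safe sequence of crossings, the most of the 8 that can be at the upper station as the cable car arrives there on crossing 15 is 7 — never all 8.
So no plan with fewer than 17 crossings exists, and this one achieves 17:
1. Keeper goes to the upper station with the lettuce.  [the lower station: the cheese, the corn, the goat, the goose, the grain, the pigeon, the sheep | the upper station: the lettuce]
2. Keeper goes back to the lower station alone.  [the lower station: the cheese, the corn, the goat, the goose, the grain, the pigeon, the sheep | the upper station: the lettuce]
3. Keeper goes to the upper station with the cheese.  [the lower station: the corn, the goat, the goose, the grain, the pigeon, the sheep | the upper station: the cheese, the lettuce]
4. Keeper goes back to the lower station alone.  [the lower station: the corn, the goat, the goose, the grain, the pigeon, the sheep | the upper station: the cheese, the lettuce]
5. Keeper goes to the upper station with the grain.  [the lower station: the corn, the goat, the goose, the pigeon, the sheep | the upper station: the cheese, the grain, the lettuce]
6. Keeper goes back to the lower station alone.  [the lower station: the corn, the goat, the goose, the pigeon, the sheep | the upper station: the cheese, the grain, the lettuce]
7. Keeper goes to the upper station with the goat.  [the lower station: the corn, the goose, the pigeon, the sheep | the upper station: the cheese, the goat, the grain, the lettuce]
8. Keeper goes back to the lower station with the lettuce.  [the lower station: the corn, the goose, the lettuce, the pigeon, the sheep | the upper station: the cheese, the goat, the grain]
9. Keeper goes to the upper station with the corn.  [the lower station: the goose, the lettuce, the pigeon, the sheep | the upper station: the cheese, the corn, the goat, the grain]
10. Keeper goes back to the lower station alone.  [the lower station: the goose, the lettuce, the pigeon, the sheep | the upper station: the cheese, the corn, the goat, the grain]
11. Keeper goes to the upper station with the sheep.  [the lower station: the goose, the lettuce, the pigeon | the upper station: the cheese, the corn, the goat, the grain, the sheep]
12. Keeper goes back to the lower station alone.  [the lower station: the goose, the lettuce, the pigeon | the upper station: the cheese, the corn, the goat, the grain, the sheep]
13. Keeper goes to the upper station with the pigeon.  [the lower station: the goose, the lettuce | the upper station: the cheese, the corn, the goat, the grain, the pigeon, the sheep]
14. Keeper goes back to the lower station alone.  [the lower station: the goose, the lettuce | the upper station: the cheese, the corn, the goat, the grain, the pigeon, the sheep]
15. Keeper goes to the upper station with the goose.  [the lower station: the lettuce | the upper station: the cheese, the corn, the goat, the goose, the grain, the pigeon, the sheep]
16. Keeper goes back to the lower station alone.  [the lower station: the lettuce | the upper station: the cheese, the corn, the goat, the goose, the grain, the pigeon, the sheep]
17. Keeper goes to the upper station with the lettuce.  [the lower station: — | the upper station: the cheese, the corn, the goat, the goose, the grain, the lettuce, the pigeon, the sheep]

17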